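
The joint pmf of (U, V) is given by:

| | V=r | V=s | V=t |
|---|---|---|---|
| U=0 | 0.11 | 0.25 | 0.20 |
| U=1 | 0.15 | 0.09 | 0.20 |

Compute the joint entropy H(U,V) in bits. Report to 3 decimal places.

2.502 bits

H(U,V) = −Σ p(x,y)·log₂ p(x,y) over all 6 cells.
  cell (0,r): −0.11·log₂0.11 = 0.3503
  cell (0,s): −0.25·log₂0.25 = 0.5000
  cell (0,t): −0.20·log₂0.20 = 0.4644
  cell (1,r): −0.15·log₂0.15 = 0.4105
  cell (1,s): −0.09·log₂0.09 = 0.3127
  cell (1,t): −0.20·log₂0.20 = 0.4644
Sum = 2.502 bits.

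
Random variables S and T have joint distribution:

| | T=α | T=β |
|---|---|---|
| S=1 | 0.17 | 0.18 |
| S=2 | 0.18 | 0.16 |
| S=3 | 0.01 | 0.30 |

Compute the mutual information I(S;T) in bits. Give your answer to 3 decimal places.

Marginals: p(S) = (0.3500, 0.3400, 0.3100), p(T) = (0.3600, 0.6400).
I(S;T) = Σ p(x,y)·log₂[p(x,y)/(p(x)p(y))].
  (1,α): 0.17·log₂(1.3492) = 0.0735
  (1,β): 0.18·log₂(0.8036) = -0.0568
  (2,α): 0.18·log₂(1.4706) = 0.1002
  (2,β): 0.16·log₂(0.7353) = -0.0710
  (3,α): 0.01·log₂(0.0896) = -0.0348
  (3,β): 0.30·log₂(1.5121) = 0.1790
Sum = 0.190 bits.

0.190 bits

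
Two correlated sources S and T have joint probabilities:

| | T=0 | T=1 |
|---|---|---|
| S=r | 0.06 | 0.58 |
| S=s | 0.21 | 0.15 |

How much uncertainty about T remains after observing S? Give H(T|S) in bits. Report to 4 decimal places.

0.6400 bits

Chain rule: H(T|S) = H(S,T) − H(S).
Marginals: p(S) = (0.6400, 0.3600), p(T) = (0.2700, 0.7300).
H(S,T) = 1.5827 bits; H(S) = 0.9427 bits.
H(T|S) = 1.5827 − 0.9427 = 0.6400 bits.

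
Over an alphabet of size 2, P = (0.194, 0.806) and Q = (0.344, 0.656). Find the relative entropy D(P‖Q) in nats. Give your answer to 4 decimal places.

D(P‖Q) = Σ p·ln(p/q).
  0.194·ln(0.194/0.344) = -0.11112
  0.806·ln(0.806/0.656) = 0.16597
D(P‖Q) = 0.0549 nats.

0.0549 nats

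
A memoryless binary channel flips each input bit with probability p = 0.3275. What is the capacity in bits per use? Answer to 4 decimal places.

0.0876 bits

Binary symmetric channel: C = 1 − h₂(ε) where h₂ is the binary entropy function.
h₂(0.3275) = −0.3275·log₂0.3275 − 0.6725·log₂0.6725 = 0.9124.
C = 1 − 0.9124 = 0.0876 bits per channel use.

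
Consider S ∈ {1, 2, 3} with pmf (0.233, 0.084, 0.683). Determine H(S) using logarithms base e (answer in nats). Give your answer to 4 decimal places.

H(S) = −Σ p·ln p.
  −(0.233)·ln(0.233) = 0.33942
  −(0.084)·ln(0.084) = 0.20806
  −(0.683)·ln(0.683) = 0.26040
Sum: 0.33942 + 0.20806 + 0.26040 = 0.8079 nats.

0.8079 nats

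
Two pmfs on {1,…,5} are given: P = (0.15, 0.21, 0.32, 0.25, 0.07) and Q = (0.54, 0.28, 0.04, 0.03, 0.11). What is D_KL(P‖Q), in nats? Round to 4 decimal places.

D(P‖Q) = Σ p·ln(p/q).
  0.15·ln(0.15/0.54) = -0.19214
  0.21·ln(0.21/0.28) = -0.06041
  0.32·ln(0.32/0.04) = 0.66542
  0.25·ln(0.25/0.03) = 0.53007
  0.07·ln(0.07/0.11) = -0.03164
D(P‖Q) = 0.9113 nats.

0.9113 nats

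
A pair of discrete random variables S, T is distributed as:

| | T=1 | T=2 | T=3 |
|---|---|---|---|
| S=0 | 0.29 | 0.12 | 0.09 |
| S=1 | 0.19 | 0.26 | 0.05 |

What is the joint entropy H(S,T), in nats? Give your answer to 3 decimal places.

1.646 nats

H(S,T) = −Σ p(x,y)·ln p(x,y) over all 6 cells.
  cell (0,1): −0.29·ln0.29 = 0.3590
  cell (0,2): −0.12·ln0.12 = 0.2544
  cell (0,3): −0.09·ln0.09 = 0.2167
  cell (1,1): −0.19·ln0.19 = 0.3155
  cell (1,2): −0.26·ln0.26 = 0.3502
  cell (1,3): −0.05·ln0.05 = 0.1498
Sum = 1.646 nats.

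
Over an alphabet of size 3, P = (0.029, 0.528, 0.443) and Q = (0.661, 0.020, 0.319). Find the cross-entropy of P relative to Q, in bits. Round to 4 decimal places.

3.7275 bits

H(P,Q) = −Σ p·log₂ q.
  −0.029·log₂(0.661) = 0.01732
  −0.528·log₂(0.020) = 2.97996
  −0.443·log₂(0.319) = 0.73023
H(P,Q) = 3.7275 bits.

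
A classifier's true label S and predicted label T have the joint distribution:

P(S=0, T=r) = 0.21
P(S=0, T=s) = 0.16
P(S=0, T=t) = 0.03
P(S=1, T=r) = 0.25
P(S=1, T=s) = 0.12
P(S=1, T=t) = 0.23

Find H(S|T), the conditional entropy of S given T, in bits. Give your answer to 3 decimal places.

Marginals: p(S) = (0.4000, 0.6000), p(T) = (0.4600, 0.2800, 0.2600).
H(S|T) = Σ p(T) · H(S|T=·).
  T=r: p=0.4600, H(S|T=r) = 0.9945
  T=s: p=0.2800, H(S|T=s) = 0.9852
  T=t: p=0.2600, H(S|T=t) = 0.5159
Weighted sum = 0.867 bits.

0.867 bits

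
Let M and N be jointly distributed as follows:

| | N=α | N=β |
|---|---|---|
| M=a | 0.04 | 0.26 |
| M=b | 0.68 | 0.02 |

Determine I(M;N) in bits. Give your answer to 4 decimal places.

0.5545 bits

Marginals: p(M) = (0.3000, 0.7000), p(N) = (0.7200, 0.2800).
I(M;N) = H(M) + H(N) − H(M,N).
H(M) = 0.8813, H(N) = 0.8555, H(M,N) = 1.1823.
I(M;N) = 0.8813 + 0.8555 − 1.1823 = 0.5545 bits.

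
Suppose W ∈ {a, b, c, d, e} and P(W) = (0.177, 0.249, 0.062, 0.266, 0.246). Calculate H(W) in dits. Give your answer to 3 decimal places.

H(W) = −Σ p·log₁₀ p.
  −(0.177)·log₁₀(0.177) = 0.1331
  −(0.249)·log₁₀(0.249) = 0.1503
  −(0.062)·log₁₀(0.062) = 0.0749
  −(0.266)·log₁₀(0.266) = 0.1530
  −(0.246)·log₁₀(0.246) = 0.1498
Sum: 0.1331 + 0.1503 + 0.0749 + 0.1530 + 0.1498 = 0.661 dits.

0.661 dits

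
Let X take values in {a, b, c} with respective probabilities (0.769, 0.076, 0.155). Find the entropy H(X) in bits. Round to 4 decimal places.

0.9909 bits

H(X) = −Σ p·log₂ p.
  −(0.769)·log₂(0.769) = 0.29141
  −(0.076)·log₂(0.076) = 0.28256
  −(0.155)·log₂(0.155) = 0.41690
Sum: 0.29141 + 0.28256 + 0.41690 = 0.9909 bits.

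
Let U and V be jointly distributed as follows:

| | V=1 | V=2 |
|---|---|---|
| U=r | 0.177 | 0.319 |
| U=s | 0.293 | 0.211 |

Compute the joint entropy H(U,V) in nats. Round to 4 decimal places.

1.3589 nats

H(U,V) = −Σ p(x,y)·ln p(x,y) over all 4 cells.
  cell (r,1): −0.177·ln0.177 = 0.30649
  cell (r,2): −0.319·ln0.319 = 0.36448
  cell (s,1): −0.293·ln0.293 = 0.35968
  cell (s,2): −0.211·ln0.211 = 0.32829
Sum = 1.3589 nats.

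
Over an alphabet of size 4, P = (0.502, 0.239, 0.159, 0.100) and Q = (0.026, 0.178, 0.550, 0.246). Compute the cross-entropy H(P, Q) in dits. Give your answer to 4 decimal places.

1.0770 dits

H(P,Q) = −Σ p·log₁₀ q.
  −0.502·log₁₀(0.026) = 0.79568
  −0.239·log₁₀(0.178) = 0.17915
  −0.159·log₁₀(0.550) = 0.04128
  −0.100·log₁₀(0.246) = 0.06091
H(P,Q) = 1.0770 dits.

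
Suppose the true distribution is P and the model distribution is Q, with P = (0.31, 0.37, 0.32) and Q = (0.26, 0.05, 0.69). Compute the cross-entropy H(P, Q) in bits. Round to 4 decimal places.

2.3729 bits

H(P,Q) = −Σ p·log₂ q.
  −0.31·log₂(0.26) = 0.60246
  −0.37·log₂(0.05) = 1.59911
  −0.32·log₂(0.69) = 0.17131
H(P,Q) = 2.3729 bits.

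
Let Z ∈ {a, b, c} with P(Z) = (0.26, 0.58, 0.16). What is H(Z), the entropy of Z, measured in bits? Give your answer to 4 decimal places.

1.3841 bits

H(Z) = −Σ p·log₂ p.
  −(0.26)·log₂(0.26) = 0.50529
  −(0.58)·log₂(0.58) = 0.45581
  −(0.16)·log₂(0.16) = 0.42302
Sum: 0.50529 + 0.45581 + 0.42302 = 1.3841 bits.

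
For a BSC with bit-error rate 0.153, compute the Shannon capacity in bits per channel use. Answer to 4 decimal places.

Binary symmetric channel: C = 1 − h₂(ε) where h₂ is the binary entropy function.
h₂(0.153) = −0.153·log₂0.153 − 0.847·log₂0.847 = 0.6173.
C = 1 − 0.6173 = 0.3827 bits per channel use.

0.3827 bits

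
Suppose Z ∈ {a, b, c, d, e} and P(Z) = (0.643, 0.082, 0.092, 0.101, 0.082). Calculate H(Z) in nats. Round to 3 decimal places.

H(Z) = −Σ p·ln p.
  −(0.643)·ln(0.643) = 0.2840
  −(0.082)·ln(0.082) = 0.2051
  −(0.092)·ln(0.092) = 0.2195
  −(0.101)·ln(0.101) = 0.2316
  −(0.082)·ln(0.082) = 0.2051
Sum: 0.2840 + 0.2051 + 0.2195 + 0.2316 + 0.2051 = 1.145 nats.

1.145 nats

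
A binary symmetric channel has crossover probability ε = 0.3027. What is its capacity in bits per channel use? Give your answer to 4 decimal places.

Binary symmetric channel: C = 1 − h₂(ε) where h₂ is the binary entropy function.
h₂(0.3027) = −0.3027·log₂0.3027 − 0.6973·log₂0.6973 = 0.8846.
C = 1 − 0.8846 = 0.1154 bits per channel use.

0.1154 bits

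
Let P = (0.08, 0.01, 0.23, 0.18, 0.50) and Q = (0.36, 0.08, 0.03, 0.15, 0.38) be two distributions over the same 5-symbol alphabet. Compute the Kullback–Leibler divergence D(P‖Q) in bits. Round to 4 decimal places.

D(P‖Q) = Σ p·log₂(p/q).
  0.08·log₂(0.08/0.36) = -0.17359
  0.01·log₂(0.01/0.08) = -0.03000
  0.23·log₂(0.23/0.03) = 0.67588
  0.18·log₂(0.18/0.15) = 0.04735
  0.50·log₂(0.50/0.38) = 0.19796
D(P‖Q) = 0.7176 bits.

0.7176 bits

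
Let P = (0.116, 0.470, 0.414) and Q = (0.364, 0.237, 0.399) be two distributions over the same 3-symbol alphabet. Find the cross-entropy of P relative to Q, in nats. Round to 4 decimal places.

1.1743 nats

H(P,Q) = −Σ p·ln q.
  −0.116·ln(0.364) = 0.11723
  −0.470·ln(0.237) = 0.67666
  −0.414·ln(0.399) = 0.38038
H(P,Q) = 1.1743 nats.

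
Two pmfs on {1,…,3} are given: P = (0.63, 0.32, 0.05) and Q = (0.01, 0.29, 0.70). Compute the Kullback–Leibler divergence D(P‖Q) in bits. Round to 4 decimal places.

D(P‖Q) = Σ p·log₂(p/q).
  0.63·log₂(0.63/0.01) = 3.76569
  0.32·log₂(0.32/0.29) = 0.04545
  0.05·log₂(0.05/0.70) = -0.19037
D(P‖Q) = 3.6208 bits.

3.6208 bits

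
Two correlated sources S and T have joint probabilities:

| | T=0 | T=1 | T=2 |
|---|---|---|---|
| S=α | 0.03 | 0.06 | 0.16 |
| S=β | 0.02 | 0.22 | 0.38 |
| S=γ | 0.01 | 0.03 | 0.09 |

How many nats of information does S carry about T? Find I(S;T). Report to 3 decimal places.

Marginals: p(S) = (0.2500, 0.6200, 0.1300), p(T) = (0.0600, 0.3100, 0.6300).
I(S;T) = H(S) + H(T) − H(S,T).
H(S) = 0.9082, H(T) = 0.8230, H(S,T) = 1.7142.
I(S;T) = 0.9082 + 0.8230 − 1.7142 = 0.017 nats.

0.017 nats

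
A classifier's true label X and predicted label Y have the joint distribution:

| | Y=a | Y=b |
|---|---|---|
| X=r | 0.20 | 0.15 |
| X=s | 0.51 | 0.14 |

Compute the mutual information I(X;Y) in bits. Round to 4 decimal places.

0.0353 bits

Marginals: p(X) = (0.3500, 0.6500), p(Y) = (0.7100, 0.2900).
I(X;Y) = H(X) + H(Y) − H(X,Y).
H(X) = 0.9341, H(Y) = 0.8687, H(X,Y) = 1.7675.
I(X;Y) = 0.9341 + 0.8687 − 1.7675 = 0.0353 bits.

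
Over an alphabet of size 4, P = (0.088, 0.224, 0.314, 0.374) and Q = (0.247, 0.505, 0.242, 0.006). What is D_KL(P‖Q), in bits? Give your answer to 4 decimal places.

1.9540 bits

D(P‖Q) = Σ p·log₂(p/q).
  0.088·log₂(0.088/0.247) = -0.13103
  0.224·log₂(0.224/0.505) = -0.26270
  0.314·log₂(0.314/0.242) = 0.11799
  0.374·log₂(0.374/0.006) = 2.22976
D(P‖Q) = 1.9540 bits.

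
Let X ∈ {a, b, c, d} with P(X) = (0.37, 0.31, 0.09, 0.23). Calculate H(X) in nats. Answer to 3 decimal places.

H(X) = −Σ p·ln p.
  −(0.37)·ln(0.37) = 0.3679
  −(0.31)·ln(0.31) = 0.3631
  −(0.09)·ln(0.09) = 0.2167
  −(0.23)·ln(0.23) = 0.3380
Sum: 0.3679 + 0.3631 + 0.2167 + 0.3380 = 1.286 nats.

1.286 nats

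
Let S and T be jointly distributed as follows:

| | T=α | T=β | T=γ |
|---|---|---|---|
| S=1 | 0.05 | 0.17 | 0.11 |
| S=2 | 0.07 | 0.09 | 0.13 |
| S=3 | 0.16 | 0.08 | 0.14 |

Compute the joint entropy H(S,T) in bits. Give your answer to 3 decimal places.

3.076 bits

H(S,T) = −Σ p(x,y)·log₂ p(x,y) over all 9 cells.
  cell (1,α): −0.05·log₂0.05 = 0.2161
  cell (1,β): −0.17·log₂0.17 = 0.4346
  cell (1,γ): −0.11·log₂0.11 = 0.3503
  cell (2,α): −0.07·log₂0.07 = 0.2686
  cell (2,β): −0.09·log₂0.09 = 0.3127
  cell (2,γ): −0.13·log₂0.13 = 0.3826
  cell (3,α): −0.16·log₂0.16 = 0.4230
  cell (3,β): −0.08·log₂0.08 = 0.2915
  cell (3,γ): −0.14·log₂0.14 = 0.3971
Sum = 3.076 bits.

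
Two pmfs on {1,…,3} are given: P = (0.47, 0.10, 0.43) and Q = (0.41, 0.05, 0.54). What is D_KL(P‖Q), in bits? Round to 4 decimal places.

0.0513 bits

D(P‖Q) = Σ p·log₂(p/q).
  0.47·log₂(0.47/0.41) = 0.09261
  0.10·log₂(0.10/0.05) = 0.10000
  0.43·log₂(0.43/0.54) = -0.14131
D(P‖Q) = 0.0513 bits.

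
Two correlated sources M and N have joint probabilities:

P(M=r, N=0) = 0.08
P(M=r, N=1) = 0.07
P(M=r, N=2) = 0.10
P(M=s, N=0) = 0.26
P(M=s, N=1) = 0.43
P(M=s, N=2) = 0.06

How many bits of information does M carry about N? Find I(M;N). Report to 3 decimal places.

Marginals: p(M) = (0.2500, 0.7500), p(N) = (0.3400, 0.5000, 0.1600).
I(M;N) = H(M) + H(N) − H(M,N).
H(M) = 0.8113, H(N) = 1.4522, H(M,N) = 2.1646.
I(M;N) = 0.8113 + 1.4522 − 2.1646 = 0.099 bits.

0.099 bits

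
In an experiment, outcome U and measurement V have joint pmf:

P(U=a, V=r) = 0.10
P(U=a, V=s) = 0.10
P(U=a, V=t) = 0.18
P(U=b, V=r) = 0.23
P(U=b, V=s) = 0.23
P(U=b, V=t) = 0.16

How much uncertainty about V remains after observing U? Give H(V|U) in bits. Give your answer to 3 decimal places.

1.550 bits

Chain rule: H(V|U) = H(U,V) − H(U).
Marginals: p(U) = (0.3800, 0.6200), p(V) = (0.3300, 0.3300, 0.3400).
H(U,V) = 2.5080 bits; H(U) = 0.9580 bits.
H(V|U) = 2.5080 − 0.9580 = 1.550 bits.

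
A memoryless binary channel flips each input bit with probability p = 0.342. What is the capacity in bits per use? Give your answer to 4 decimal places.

Binary symmetric channel: C = 1 − h₂(ε) where h₂ is the binary entropy function.
h₂(0.342) = −0.342·log₂0.342 − 0.658·log₂0.658 = 0.9267.
C = 1 − 0.9267 = 0.0733 bits per channel use.

0.0733 bits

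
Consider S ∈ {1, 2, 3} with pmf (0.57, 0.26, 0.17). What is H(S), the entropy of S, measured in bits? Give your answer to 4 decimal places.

H(S) = −Σ p·log₂ p.
  −(0.57)·log₂(0.57) = 0.46225
  −(0.26)·log₂(0.26) = 0.50529
  −(0.17)·log₂(0.17) = 0.43459
Sum: 0.46225 + 0.50529 + 0.43459 = 1.4021 bits.

1.4021 bits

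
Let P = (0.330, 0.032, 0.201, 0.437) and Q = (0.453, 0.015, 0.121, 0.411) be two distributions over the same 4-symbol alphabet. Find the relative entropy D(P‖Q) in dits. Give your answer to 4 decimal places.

0.0211 dits

D(P‖Q) = Σ p·log₁₀(p/q).
  0.330·log₁₀(0.330/0.453) = -0.04540
  0.032·log₁₀(0.032/0.015) = 0.01053
  0.201·log₁₀(0.201/0.121) = 0.04430
  0.437·log₁₀(0.437/0.411) = 0.01164
D(P‖Q) = 0.0211 dits.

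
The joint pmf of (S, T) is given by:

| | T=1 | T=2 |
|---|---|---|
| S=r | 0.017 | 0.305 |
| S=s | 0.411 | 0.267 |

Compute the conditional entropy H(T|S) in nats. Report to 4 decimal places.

0.5211 nats

Marginals: p(S) = (0.3220, 0.6780), p(T) = (0.4280, 0.5720).
H(T|S) = Σ p(S) · H(T|S=·).
  S=r: p=0.3220, H(T|S=r) = 0.2067
  S=s: p=0.6780, H(T|S=s) = 0.6704
Weighted sum = 0.5211 nats.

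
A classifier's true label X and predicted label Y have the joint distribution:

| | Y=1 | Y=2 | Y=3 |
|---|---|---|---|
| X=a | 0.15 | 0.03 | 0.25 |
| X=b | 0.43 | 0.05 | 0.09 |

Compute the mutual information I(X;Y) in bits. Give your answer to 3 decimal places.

0.148 bits

Marginals: p(X) = (0.4300, 0.5700), p(Y) = (0.5800, 0.0800, 0.3400).
I(X;Y) = H(X) + H(Y) − H(X,Y).
H(X) = 0.9858, H(Y) = 1.2765, H(X,Y) = 2.1146.
I(X;Y) = 0.9858 + 1.2765 − 2.1146 = 0.148 bits.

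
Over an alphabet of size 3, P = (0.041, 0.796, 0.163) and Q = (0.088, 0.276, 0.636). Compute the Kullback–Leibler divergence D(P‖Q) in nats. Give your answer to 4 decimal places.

0.5899 nats

D(P‖Q) = Σ p·ln(p/q).
  0.041·ln(0.041/0.088) = -0.03131
  0.796·ln(0.796/0.276) = 0.84312
  0.163·ln(0.163/0.636) = -0.22192
D(P‖Q) = 0.5899 nats.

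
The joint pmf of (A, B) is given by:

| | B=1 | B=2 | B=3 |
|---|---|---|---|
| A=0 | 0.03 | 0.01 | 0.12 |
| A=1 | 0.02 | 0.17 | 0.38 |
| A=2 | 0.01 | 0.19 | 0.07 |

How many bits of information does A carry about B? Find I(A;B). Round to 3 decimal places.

0.178 bits

Marginals: p(A) = (0.1600, 0.5700, 0.2700), p(B) = (0.0600, 0.3700, 0.5700).
I(A;B) = Σ p(x,y)·log₂[p(x,y)/(p(x)p(y))].
  (0,1): 0.03·log₂(3.1250) = 0.0493
  (0,2): 0.01·log₂(0.1689) = -0.0257
  (0,3): 0.12·log₂(1.3158) = 0.0475
  (1,1): 0.02·log₂(0.5848) = -0.0155
  (1,2): 0.17·log₂(0.8061) = -0.0529
  (1,3): 0.38·log₂(1.1696) = 0.0859
  (2,1): 0.01·log₂(0.6173) = -0.0070
  (2,2): 0.19·log₂(1.9019) = 0.1762
  (2,3): 0.07·log₂(0.4548) = -0.0796
Sum = 0.178 bits.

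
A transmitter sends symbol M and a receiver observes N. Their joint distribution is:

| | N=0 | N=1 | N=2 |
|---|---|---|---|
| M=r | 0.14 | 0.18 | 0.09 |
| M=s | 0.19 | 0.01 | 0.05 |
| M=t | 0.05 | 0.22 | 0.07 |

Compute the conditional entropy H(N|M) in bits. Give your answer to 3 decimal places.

1.301 bits

Chain rule: H(N|M) = H(M,N) − H(M).
Marginals: p(M) = (0.4100, 0.2500, 0.3400), p(N) = (0.3800, 0.4100, 0.2100).
H(M,N) = 2.8581 bits; H(M) = 1.5566 bits.
H(N|M) = 2.8581 − 1.5566 = 1.301 bits.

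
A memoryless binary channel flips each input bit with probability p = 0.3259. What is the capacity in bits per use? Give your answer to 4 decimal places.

Binary symmetric channel: C = 1 − h₂(ε) where h₂ is the binary entropy function.
h₂(0.3259) = −0.3259·log₂0.3259 − 0.6741·log₂0.6741 = 0.9107.
C = 1 − 0.9107 = 0.0893 bits per channel use.

0.0893 bits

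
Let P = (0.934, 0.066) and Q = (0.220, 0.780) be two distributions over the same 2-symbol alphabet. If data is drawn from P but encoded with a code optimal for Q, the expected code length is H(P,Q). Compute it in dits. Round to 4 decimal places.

H(P,Q) = −Σ p·log₁₀ q.
  −0.934·log₁₀(0.220) = 0.61418
  −0.066·log₁₀(0.780) = 0.00712
H(P,Q) = 0.6213 dits.

0.6213 dits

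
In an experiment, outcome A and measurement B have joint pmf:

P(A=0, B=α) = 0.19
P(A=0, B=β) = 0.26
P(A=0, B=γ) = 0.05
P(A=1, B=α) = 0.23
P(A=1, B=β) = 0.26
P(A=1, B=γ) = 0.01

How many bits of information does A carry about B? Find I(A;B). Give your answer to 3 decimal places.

Marginals: p(A) = (0.5000, 0.5000), p(B) = (0.4200, 0.5200, 0.0600).
I(A;B) = H(A) + H(B) − H(A,B).
H(A) = 1.0000, H(B) = 1.2598, H(A,B) = 2.2360.
I(A;B) = 1.0000 + 1.2598 − 2.2360 = 0.024 bits.

0.024 bits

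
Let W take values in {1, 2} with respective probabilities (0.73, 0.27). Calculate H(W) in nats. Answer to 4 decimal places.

0.5833 nats

H(W) = −Σ p·ln p.
  −(0.73)·ln(0.73) = 0.22974
  −(0.27)·ln(0.27) = 0.35352
Sum: 0.22974 + 0.35352 = 0.5833 nats.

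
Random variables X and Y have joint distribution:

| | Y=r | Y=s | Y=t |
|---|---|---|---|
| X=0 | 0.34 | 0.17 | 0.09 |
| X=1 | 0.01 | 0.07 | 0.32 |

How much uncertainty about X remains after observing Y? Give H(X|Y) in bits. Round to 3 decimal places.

0.586 bits

Marginals: p(X) = (0.6000, 0.4000), p(Y) = (0.3500, 0.2400, 0.4100).
H(X|Y) = Σ p(Y) · H(X|Y=·).
  Y=r: p=0.3500, H(X|Y=r) = 0.1872
  Y=s: p=0.2400, H(X|Y=s) = 0.8709
  Y=t: p=0.4100, H(X|Y=t) = 0.7593
Weighted sum = 0.586 bits.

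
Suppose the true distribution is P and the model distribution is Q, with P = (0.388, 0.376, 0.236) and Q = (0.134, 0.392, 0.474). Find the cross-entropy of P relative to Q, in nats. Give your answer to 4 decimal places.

1.3082 nats

H(P,Q) = −Σ p·ln q.
  −0.388·ln(0.134) = 0.77985
  −0.376·ln(0.392) = 0.35212
  −0.236·ln(0.474) = 0.17619
H(P,Q) = 1.3082 nats.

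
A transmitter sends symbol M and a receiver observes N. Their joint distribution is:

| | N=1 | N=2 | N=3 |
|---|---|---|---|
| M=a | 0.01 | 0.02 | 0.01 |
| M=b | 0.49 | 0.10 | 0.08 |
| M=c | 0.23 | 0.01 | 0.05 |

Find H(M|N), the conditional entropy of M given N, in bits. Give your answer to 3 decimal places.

Chain rule: H(M|N) = H(M,N) − H(N).
Marginals: p(M) = (0.0400, 0.6700, 0.2900), p(N) = (0.7300, 0.1300, 0.1400).
H(M,N) = 2.1439 bits; H(N) = 1.1112 bits.
H(M|N) = 2.1439 − 1.1112 = 1.033 bits.

1.033 bits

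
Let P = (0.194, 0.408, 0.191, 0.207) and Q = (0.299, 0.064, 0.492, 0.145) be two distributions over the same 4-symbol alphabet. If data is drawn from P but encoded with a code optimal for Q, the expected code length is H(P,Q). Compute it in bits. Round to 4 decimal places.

2.7281 bits

H(P,Q) = −Σ p·log₂ q.
  −0.194·log₂(0.299) = 0.33791
  −0.408·log₂(0.064) = 1.61804
  −0.191·log₂(0.492) = 0.19544
  −0.207·log₂(0.145) = 0.57668
H(P,Q) = 2.7281 bits.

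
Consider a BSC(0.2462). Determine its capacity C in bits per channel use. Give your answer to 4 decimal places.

0.1948 bits

Binary symmetric channel: C = 1 − h₂(ε) where h₂ is the binary entropy function.
h₂(0.2462) = −0.2462·log₂0.2462 − 0.7538·log₂0.7538 = 0.8052.
C = 1 − 0.8052 = 0.1948 bits per channel use.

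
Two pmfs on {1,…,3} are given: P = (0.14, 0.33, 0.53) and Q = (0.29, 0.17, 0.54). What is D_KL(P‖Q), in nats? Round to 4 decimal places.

0.1070 nats

D(P‖Q) = Σ p·ln(p/q).
  0.14·ln(0.14/0.29) = -0.10195
  0.33·ln(0.33/0.17) = 0.21889
  0.53·ln(0.53/0.54) = -0.00991
D(P‖Q) = 0.1070 nats.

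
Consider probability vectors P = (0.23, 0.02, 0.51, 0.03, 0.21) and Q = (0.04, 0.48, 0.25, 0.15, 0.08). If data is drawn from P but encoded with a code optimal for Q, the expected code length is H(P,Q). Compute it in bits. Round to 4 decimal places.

2.9566 bits

H(P,Q) = −Σ p·log₂ q.
  −0.23·log₂(0.04) = 1.06809
  −0.02·log₂(0.48) = 0.02118
  −0.51·log₂(0.25) = 1.02000
  −0.03·log₂(0.15) = 0.08211
  −0.21·log₂(0.08) = 0.76521
H(P,Q) = 2.9566 bits.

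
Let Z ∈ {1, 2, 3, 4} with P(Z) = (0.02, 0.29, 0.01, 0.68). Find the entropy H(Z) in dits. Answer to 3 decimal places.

0.324 dits

H(Z) = −Σ p·log₁₀ p.
  −(0.02)·log₁₀(0.02) = 0.0340
  −(0.29)·log₁₀(0.29) = 0.1559
  −(0.01)·log₁₀(0.01) = 0.0200
  −(0.68)·log₁₀(0.68) = 0.1139
Sum: 0.0340 + 0.1559 + 0.0200 + 0.1139 = 0.324 dits.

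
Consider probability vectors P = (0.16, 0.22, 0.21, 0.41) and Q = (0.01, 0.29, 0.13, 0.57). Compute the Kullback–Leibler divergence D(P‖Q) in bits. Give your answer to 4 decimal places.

D(P‖Q) = Σ p·log₂(p/q).
  0.16·log₂(0.16/0.01) = 0.64000
  0.22·log₂(0.22/0.29) = -0.08768
  0.21·log₂(0.21/0.13) = 0.14529
  0.41·log₂(0.41/0.57) = -0.19489
D(P‖Q) = 0.5027 bits.

0.5027 bits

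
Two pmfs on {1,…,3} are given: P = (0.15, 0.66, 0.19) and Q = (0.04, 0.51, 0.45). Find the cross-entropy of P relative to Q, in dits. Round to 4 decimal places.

0.4686 dits

H(P,Q) = −Σ p·log₁₀ q.
  −0.15·log₁₀(0.04) = 0.20969
  −0.66·log₁₀(0.51) = 0.19300
  −0.19·log₁₀(0.45) = 0.06589
H(P,Q) = 0.4686 dits.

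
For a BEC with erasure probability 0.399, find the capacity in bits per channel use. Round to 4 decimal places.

Binary erasure channel: capacity C = 1 − ε.
C = 1 − 0.399 = 0.6010 bits per channel use.

0.6010 bits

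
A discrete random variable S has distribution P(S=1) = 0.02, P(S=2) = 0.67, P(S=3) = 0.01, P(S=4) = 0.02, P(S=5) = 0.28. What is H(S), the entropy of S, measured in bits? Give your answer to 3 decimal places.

H(S) = −Σ p·log₂ p.
  −(0.02)·log₂(0.02) = 0.1129
  −(0.67)·log₂(0.67) = 0.3871
  −(0.01)·log₂(0.01) = 0.0664
  −(0.02)·log₂(0.02) = 0.1129
  −(0.28)·log₂(0.28) = 0.5142
Sum: 0.1129 + 0.3871 + 0.0664 + 0.1129 + 0.5142 = 1.194 bits.

1.194 bits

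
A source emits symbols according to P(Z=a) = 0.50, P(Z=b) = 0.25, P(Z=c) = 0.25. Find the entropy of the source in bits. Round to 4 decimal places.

H(Z) = −Σ p·log₂ p.
  −(0.50)·log₂(0.50) = 0.50000
  −(0.25)·log₂(0.25) = 0.50000
  −(0.25)·log₂(0.25) = 0.50000
Sum: 0.50000 + 0.50000 + 0.50000 = 1.5000 bits.

1.5000 bits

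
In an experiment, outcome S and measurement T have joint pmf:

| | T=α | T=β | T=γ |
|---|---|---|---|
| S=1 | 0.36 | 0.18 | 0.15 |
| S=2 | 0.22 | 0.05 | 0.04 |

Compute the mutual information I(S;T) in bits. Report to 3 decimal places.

0.023 bits

Marginals: p(S) = (0.6900, 0.3100), p(T) = (0.5800, 0.2300, 0.1900).
I(S;T) = H(S) + H(T) − H(S,T).
H(S) = 0.8932, H(T) = 1.3987, H(S,T) = 2.2689.
I(S;T) = 0.8932 + 1.3987 − 2.2689 = 0.023 bits.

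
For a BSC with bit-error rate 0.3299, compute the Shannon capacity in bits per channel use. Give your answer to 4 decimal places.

Binary symmetric channel: C = 1 − h₂(ε) where h₂ is the binary entropy function.
h₂(0.3299) = −0.3299·log₂0.3299 − 0.6701·log₂0.6701 = 0.9148.
C = 1 − 0.9148 = 0.0852 bits per channel use.

0.0852 bits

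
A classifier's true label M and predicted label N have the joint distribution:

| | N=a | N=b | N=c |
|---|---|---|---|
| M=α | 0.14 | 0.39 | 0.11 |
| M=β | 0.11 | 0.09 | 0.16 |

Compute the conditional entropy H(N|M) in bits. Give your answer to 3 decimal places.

1.420 bits

Marginals: p(M) = (0.6400, 0.3600), p(N) = (0.2500, 0.4800, 0.2700).
H(N|M) = Σ p(M) · H(N|M=·).
  M=α: p=0.6400, H(N|M=α) = 1.3518
  M=β: p=0.3600, H(N|M=β) = 1.5426
Weighted sum = 1.420 bits.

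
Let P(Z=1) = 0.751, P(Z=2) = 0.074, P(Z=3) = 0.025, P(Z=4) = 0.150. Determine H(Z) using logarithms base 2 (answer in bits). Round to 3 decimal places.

1.132 bits

H(Z) = −Σ p·log₂ p.
  −(0.751)·log₂(0.751) = 0.3102
  −(0.074)·log₂(0.074) = 0.2780
  −(0.025)·log₂(0.025) = 0.1330
  −(0.150)·log₂(0.150) = 0.4105
Sum: 0.3102 + 0.2780 + 0.1330 + 0.4105 = 1.132 bits.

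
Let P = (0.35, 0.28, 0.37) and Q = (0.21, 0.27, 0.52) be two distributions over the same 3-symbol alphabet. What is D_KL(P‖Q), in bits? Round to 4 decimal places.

D(P‖Q) = Σ p·log₂(p/q).
  0.35·log₂(0.35/0.21) = 0.25794
  0.28·log₂(0.28/0.27) = 0.01469
  0.37·log₂(0.37/0.52) = -0.18166
D(P‖Q) = 0.0910 bits.

0.0910 bits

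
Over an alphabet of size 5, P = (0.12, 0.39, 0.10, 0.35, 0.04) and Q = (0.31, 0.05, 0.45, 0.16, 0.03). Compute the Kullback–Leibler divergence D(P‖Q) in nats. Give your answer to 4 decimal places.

D(P‖Q) = Σ p·ln(p/q).
  0.12·ln(0.12/0.31) = -0.11389
  0.39·ln(0.39/0.05) = 0.80111
  0.10·ln(0.10/0.45) = -0.15041
  0.35·ln(0.35/0.16) = 0.27397
  0.04·ln(0.04/0.03) = 0.01151
D(P‖Q) = 0.8223 nats.

0.8223 nats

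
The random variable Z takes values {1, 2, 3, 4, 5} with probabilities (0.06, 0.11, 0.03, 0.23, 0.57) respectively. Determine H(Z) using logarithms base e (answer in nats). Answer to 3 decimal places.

H(Z) = −Σ p·ln p.
  −(0.06)·ln(0.06) = 0.1688
  −(0.11)·ln(0.11) = 0.2428
  −(0.03)·ln(0.03) = 0.1052
  −(0.23)·ln(0.23) = 0.3380
  −(0.57)·ln(0.57) = 0.3204
Sum: 0.1688 + 0.2428 + 0.1052 + 0.3380 + 0.3204 = 1.175 nats.

1.175 nats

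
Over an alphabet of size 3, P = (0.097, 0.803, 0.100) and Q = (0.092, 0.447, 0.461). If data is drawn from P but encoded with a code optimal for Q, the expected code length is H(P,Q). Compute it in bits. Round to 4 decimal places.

1.3784 bits

H(P,Q) = −Σ p·log₂ q.
  −0.097·log₂(0.092) = 0.33390
  −0.803·log₂(0.447) = 0.93281
  −0.100·log₂(0.461) = 0.11172
H(P,Q) = 1.3784 bits.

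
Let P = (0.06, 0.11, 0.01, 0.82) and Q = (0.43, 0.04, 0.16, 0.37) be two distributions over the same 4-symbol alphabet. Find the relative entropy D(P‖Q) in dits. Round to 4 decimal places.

D(P‖Q) = Σ p·log₁₀(p/q).
  0.06·log₁₀(0.06/0.43) = -0.05132
  0.11·log₁₀(0.11/0.04) = 0.04833
  0.01·log₁₀(0.01/0.16) = -0.01204
  0.82·log₁₀(0.82/0.37) = 0.28340
D(P‖Q) = 0.2684 dits.

0.2684 dits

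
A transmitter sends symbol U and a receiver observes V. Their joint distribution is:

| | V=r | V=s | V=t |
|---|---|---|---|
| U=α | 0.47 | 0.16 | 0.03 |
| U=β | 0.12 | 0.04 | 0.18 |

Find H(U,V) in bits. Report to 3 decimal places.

H(U,V) = −Σ p(x,y)·log₂ p(x,y) over all 6 cells.
  cell (α,r): −0.47·log₂0.47 = 0.5120
  cell (α,s): −0.16·log₂0.16 = 0.4230
  cell (α,t): −0.03·log₂0.03 = 0.1518
  cell (β,r): −0.12·log₂0.12 = 0.3671
  cell (β,s): −0.04·log₂0.04 = 0.1858
  cell (β,t): −0.18·log₂0.18 = 0.4453
Sum = 2.085 bits.

2.085 bits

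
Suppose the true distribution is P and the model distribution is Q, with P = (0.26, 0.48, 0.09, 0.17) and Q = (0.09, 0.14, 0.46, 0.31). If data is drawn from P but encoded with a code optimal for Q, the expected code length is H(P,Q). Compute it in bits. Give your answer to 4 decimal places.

2.6528 bits

H(P,Q) = −Σ p·log₂ q.
  −0.26·log₂(0.09) = 0.90322
  −0.48·log₂(0.14) = 1.36152
  −0.09·log₂(0.46) = 0.10083
  −0.17·log₂(0.31) = 0.28724
H(P,Q) = 2.6528 bits.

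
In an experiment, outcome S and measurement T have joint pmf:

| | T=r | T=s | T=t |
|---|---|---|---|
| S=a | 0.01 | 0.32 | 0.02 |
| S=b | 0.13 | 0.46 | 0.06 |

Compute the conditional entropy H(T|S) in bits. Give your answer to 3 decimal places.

Chain rule: H(T|S) = H(S,T) − H(S).
Marginals: p(S) = (0.3500, 0.6500), p(T) = (0.1400, 0.7800, 0.0800).
H(S,T) = 1.8469 bits; H(S) = 0.9341 bits.
H(T|S) = 1.8469 − 0.9341 = 0.913 bits.

0.913 bits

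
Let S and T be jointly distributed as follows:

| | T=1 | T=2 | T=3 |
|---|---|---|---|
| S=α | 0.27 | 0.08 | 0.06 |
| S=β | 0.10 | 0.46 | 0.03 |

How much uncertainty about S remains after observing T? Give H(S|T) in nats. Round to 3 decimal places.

0.500 nats

Chain rule: H(S|T) = H(S,T) − H(T).
Marginals: p(S) = (0.4100, 0.5900), p(T) = (0.3700, 0.5400, 0.0900).
H(S,T) = 1.4170 nats; H(T) = 0.9173 nats.
H(S|T) = 1.4170 − 0.9173 = 0.500 nats.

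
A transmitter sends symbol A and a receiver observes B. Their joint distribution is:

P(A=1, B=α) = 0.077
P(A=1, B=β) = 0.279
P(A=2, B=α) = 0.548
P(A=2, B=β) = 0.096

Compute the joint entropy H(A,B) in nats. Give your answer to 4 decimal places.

1.1082 nats

H(A,B) = −Σ p(x,y)·ln p(x,y) over all 4 cells.
  cell (1,α): −0.077·ln0.077 = 0.19742
  cell (1,β): −0.279·ln0.279 = 0.35616
  cell (2,α): −0.548·ln0.548 = 0.32961
  cell (2,β): −0.096·ln0.096 = 0.22497
Sum = 1.1082 nats.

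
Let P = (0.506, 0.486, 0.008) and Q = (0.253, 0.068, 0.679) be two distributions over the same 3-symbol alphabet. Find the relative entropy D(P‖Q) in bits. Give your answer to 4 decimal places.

D(P‖Q) = Σ p·log₂(p/q).
  0.506·log₂(0.506/0.253) = 0.50600
  0.486·log₂(0.486/0.068) = 1.37895
  0.008·log₂(0.008/0.679) = -0.05126
D(P‖Q) = 1.8337 bits.

1.8337 bits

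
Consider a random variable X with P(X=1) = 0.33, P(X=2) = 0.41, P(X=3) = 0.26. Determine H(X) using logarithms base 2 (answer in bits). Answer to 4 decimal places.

1.5605 bits

H(X) = −Σ p·log₂ p.
  −(0.33)·log₂(0.33) = 0.52782
  −(0.41)·log₂(0.41) = 0.52738
  −(0.26)·log₂(0.26) = 0.50529
Sum: 0.52782 + 0.52738 + 0.50529 = 1.5605 bits.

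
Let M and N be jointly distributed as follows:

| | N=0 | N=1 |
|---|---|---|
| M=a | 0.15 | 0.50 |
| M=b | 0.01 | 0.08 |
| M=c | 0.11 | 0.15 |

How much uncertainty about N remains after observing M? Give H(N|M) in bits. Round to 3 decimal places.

Marginals: p(M) = (0.6500, 0.0900, 0.2600), p(N) = (0.2700, 0.7300).
H(N|M) = Σ p(M) · H(N|M=·).
  M=a: p=0.6500, H(N|M=a) = 0.7793
  M=b: p=0.0900, H(N|M=b) = 0.5033
  M=c: p=0.2600, H(N|M=c) = 0.9829
Weighted sum = 0.807 bits.

0.807 bits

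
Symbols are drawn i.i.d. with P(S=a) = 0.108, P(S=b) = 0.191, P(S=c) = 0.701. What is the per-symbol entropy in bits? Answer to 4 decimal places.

1.1622 bits

H(S) = −Σ p·log₂ p.
  −(0.108)·log₂(0.108) = 0.34678
  −(0.191)·log₂(0.191) = 0.45618
  −(0.701)·log₂(0.701) = 0.35927
Sum: 0.34678 + 0.45618 + 0.35927 = 1.1622 bits.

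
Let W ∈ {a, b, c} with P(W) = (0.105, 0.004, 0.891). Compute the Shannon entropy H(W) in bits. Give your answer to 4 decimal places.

H(W) = −Σ p·log₂ p.
  −(0.105)·log₂(0.105) = 0.34141
  −(0.004)·log₂(0.004) = 0.03186
  −(0.891)·log₂(0.891) = 0.14835
Sum: 0.34141 + 0.03186 + 0.14835 = 0.5216 bits.

0.5216 bits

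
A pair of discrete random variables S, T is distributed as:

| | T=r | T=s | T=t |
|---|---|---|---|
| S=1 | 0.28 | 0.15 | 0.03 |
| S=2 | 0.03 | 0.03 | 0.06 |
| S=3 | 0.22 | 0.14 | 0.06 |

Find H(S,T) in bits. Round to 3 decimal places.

2.745 bits

H(S,T) = −Σ p(x,y)·log₂ p(x,y) over all 9 cells.
  cell (1,r): −0.28·log₂0.28 = 0.5142
  cell (1,s): −0.15·log₂0.15 = 0.4105
  cell (1,t): −0.03·log₂0.03 = 0.1518
  cell (2,r): −0.03·log₂0.03 = 0.1518
  cell (2,s): −0.03·log₂0.03 = 0.1518
  cell (2,t): −0.06·log₂0.06 = 0.2435
  cell (3,r): −0.22·log₂0.22 = 0.4806
  cell (3,s): −0.14·log₂0.14 = 0.3971
  cell (3,t): −0.06·log₂0.06 = 0.2435
Sum = 2.745 bits.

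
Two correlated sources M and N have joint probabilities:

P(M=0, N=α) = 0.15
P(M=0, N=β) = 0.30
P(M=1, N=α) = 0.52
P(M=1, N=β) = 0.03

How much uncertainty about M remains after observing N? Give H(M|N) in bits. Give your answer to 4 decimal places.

Marginals: p(M) = (0.4500, 0.5500), p(N) = (0.6700, 0.3300).
H(M|N) = Σ p(N) · H(M|N=·).
  N=α: p=0.6700, H(M|N=α) = 0.7672
  N=β: p=0.3300, H(M|N=β) = 0.4395
Weighted sum = 0.6591 bits.

0.6591 bits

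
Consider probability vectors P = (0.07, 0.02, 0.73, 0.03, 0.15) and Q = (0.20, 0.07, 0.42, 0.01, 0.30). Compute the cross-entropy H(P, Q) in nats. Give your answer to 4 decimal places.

H(P,Q) = −Σ p·ln q.
  −0.07·ln(0.20) = 0.11266
  −0.02·ln(0.07) = 0.05319
  −0.73·ln(0.42) = 0.63328
  −0.03·ln(0.01) = 0.13816
  −0.15·ln(0.30) = 0.18060
H(P,Q) = 1.1179 nats.

1.1179 nats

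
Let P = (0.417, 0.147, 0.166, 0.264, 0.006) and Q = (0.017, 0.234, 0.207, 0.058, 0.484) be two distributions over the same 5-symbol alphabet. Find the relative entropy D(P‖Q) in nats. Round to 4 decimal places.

1.6031 nats

D(P‖Q) = Σ p·ln(p/q).
  0.417·ln(0.417/0.017) = 1.33435
  0.147·ln(0.147/0.234) = -0.06834
  0.166·ln(0.166/0.207) = -0.03664
  0.264·ln(0.264/0.058) = 0.40009
  0.006·ln(0.006/0.484) = -0.02634
D(P‖Q) = 1.6031 nats.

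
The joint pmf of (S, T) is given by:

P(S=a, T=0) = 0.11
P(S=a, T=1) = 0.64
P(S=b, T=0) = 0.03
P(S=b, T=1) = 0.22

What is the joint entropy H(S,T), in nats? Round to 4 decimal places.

H(S,T) = −Σ p(x,y)·ln p(x,y) over all 4 cells.
  cell (a,0): −0.11·ln0.11 = 0.24280
  cell (a,1): −0.64·ln0.64 = 0.28562
  cell (b,0): −0.03·ln0.03 = 0.10520
  cell (b,1): −0.22·ln0.22 = 0.33311
Sum = 0.9667 nats.

0.9667 nats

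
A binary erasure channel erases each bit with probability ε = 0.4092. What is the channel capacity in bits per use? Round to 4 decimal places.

Binary erasure channel: capacity C = 1 − ε.
C = 1 − 0.4092 = 0.5908 bits per channel use.

0.5908 bits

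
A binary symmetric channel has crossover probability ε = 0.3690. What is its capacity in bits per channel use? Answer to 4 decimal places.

0.0501 bits

Binary symmetric channel: C = 1 − h₂(ε) where h₂ is the binary entropy function.
h₂(0.3690) = −0.3690·log₂0.3690 − 0.6310·log₂0.6310 = 0.9499.
C = 1 − 0.9499 = 0.0501 bits per channel use.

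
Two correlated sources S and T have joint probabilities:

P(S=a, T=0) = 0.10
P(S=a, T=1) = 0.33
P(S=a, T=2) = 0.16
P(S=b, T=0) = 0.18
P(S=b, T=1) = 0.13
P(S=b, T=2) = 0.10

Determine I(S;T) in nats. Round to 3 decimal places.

Marginals: p(S) = (0.5900, 0.4100), p(T) = (0.2800, 0.4600, 0.2600).
I(S;T) = Σ p(x,y)·ln[p(x,y)/(p(x)p(y))].
  (a,0): 0.10·ln(0.6053) = -0.0502
  (a,1): 0.33·ln(1.2159) = 0.0645
  (a,2): 0.16·ln(1.0430) = 0.0067
  (b,0): 0.18·ln(1.5679) = 0.0810
  (b,1): 0.13·ln(0.6893) = -0.0484
  (b,2): 0.10·ln(0.9381) = -0.0064
Sum = 0.047 nats.

0.047 nats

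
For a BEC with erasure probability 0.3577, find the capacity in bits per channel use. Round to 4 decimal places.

Binary erasure channel: capacity C = 1 − ε.
C = 1 − 0.3577 = 0.6423 bits per channel use.

0.6423 bits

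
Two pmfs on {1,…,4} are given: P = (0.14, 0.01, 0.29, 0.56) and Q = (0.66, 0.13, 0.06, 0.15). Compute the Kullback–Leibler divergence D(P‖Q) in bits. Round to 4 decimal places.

D(P‖Q) = Σ p·log₂(p/q).
  0.14·log₂(0.14/0.66) = -0.31319
  0.01·log₂(0.01/0.13) = -0.03700
  0.29·log₂(0.29/0.06) = 0.65918
  0.56·log₂(0.56/0.15) = 1.06426
D(P‖Q) = 1.3732 bits.

1.3732 bits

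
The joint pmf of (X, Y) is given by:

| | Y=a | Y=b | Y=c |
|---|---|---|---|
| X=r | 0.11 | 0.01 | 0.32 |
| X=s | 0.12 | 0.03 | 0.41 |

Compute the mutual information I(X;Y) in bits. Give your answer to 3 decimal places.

0.005 bits

Marginals: p(X) = (0.4400, 0.5600), p(Y) = (0.2300, 0.0400, 0.7300).
I(X;Y) = Σ p(x,y)·log₂[p(x,y)/(p(x)p(y))].
  (r,a): 0.11·log₂(1.0870) = 0.0132
  (r,b): 0.01·log₂(0.5682) = -0.0082
  (r,c): 0.32·log₂(0.9963) = -0.0017
  (s,a): 0.12·log₂(0.9317) = -0.0123
  (s,b): 0.03·log₂(1.3393) = 0.0126
  (s,c): 0.41·log₂(1.0029) = 0.0017
Sum = 0.005 bits.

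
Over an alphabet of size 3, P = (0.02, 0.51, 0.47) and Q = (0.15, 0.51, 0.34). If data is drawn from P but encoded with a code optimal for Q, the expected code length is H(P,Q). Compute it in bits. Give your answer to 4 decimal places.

1.2817 bits

H(P,Q) = −Σ p·log₂ q.
  −0.02·log₂(0.15) = 0.05474
  −0.51·log₂(0.51) = 0.49543
  −0.47·log₂(0.34) = 0.73150
H(P,Q) = 1.2817 bits.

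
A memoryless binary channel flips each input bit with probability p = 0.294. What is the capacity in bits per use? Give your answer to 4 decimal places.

Binary symmetric channel: C = 1 − h₂(ε) where h₂ is the binary entropy function.
h₂(0.294) = −0.294·log₂0.294 − 0.706·log₂0.706 = 0.8738.
C = 1 − 0.8738 = 0.1262 bits per channel use.

0.1262 bits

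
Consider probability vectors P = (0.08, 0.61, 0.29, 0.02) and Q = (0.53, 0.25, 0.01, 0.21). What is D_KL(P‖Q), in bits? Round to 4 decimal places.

1.9077 bits

D(P‖Q) = Σ p·log₂(p/q).
  0.08·log₂(0.08/0.53) = -0.21823
  0.61·log₂(0.61/0.25) = 0.78500
  0.29·log₂(0.29/0.01) = 1.40881
  0.02·log₂(0.02/0.21) = -0.06785
D(P‖Q) = 1.9077 bits.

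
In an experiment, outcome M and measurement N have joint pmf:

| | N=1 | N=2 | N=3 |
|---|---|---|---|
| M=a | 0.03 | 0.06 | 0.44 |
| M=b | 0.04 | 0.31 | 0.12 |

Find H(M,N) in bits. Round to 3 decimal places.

1.993 bits

H(M,N) = −Σ p(x,y)·log₂ p(x,y) over all 6 cells.
  cell (a,1): −0.03·log₂0.03 = 0.1518
  cell (a,2): −0.06·log₂0.06 = 0.2435
  cell (a,3): −0.44·log₂0.44 = 0.5211
  cell (b,1): −0.04·log₂0.04 = 0.1858
  cell (b,2): −0.31·log₂0.31 = 0.5238
  cell (b,3): −0.12·log₂0.12 = 0.3671
Sum = 1.993 bits.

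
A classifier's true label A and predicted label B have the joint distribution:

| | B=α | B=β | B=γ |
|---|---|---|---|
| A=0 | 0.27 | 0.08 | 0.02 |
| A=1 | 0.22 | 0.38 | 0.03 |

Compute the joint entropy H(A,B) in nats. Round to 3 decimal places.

1.440 nats

H(A,B) = −Σ p(x,y)·ln p(x,y) over all 6 cells.
  cell (0,α): −0.27·ln0.27 = 0.3535
  cell (0,β): −0.08·ln0.08 = 0.2021
  cell (0,γ): −0.02·ln0.02 = 0.0782
  cell (1,α): −0.22·ln0.22 = 0.3331
  cell (1,β): −0.38·ln0.38 = 0.3677
  cell (1,γ): −0.03·ln0.03 = 0.1052
Sum = 1.440 nats.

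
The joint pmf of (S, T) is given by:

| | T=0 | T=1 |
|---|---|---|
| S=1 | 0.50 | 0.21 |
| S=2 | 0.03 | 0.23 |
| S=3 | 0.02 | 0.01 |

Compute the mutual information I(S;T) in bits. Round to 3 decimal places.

Marginals: p(S) = (0.7100, 0.2600, 0.0300), p(T) = (0.5500, 0.4500).
I(S;T) = H(S) + H(T) − H(S,T).
H(S) = 1.0079, H(T) = 0.9928, H(S,T) = 1.7916.
I(S;T) = 1.0079 + 0.9928 − 1.7916 = 0.209 bits.

0.209 bits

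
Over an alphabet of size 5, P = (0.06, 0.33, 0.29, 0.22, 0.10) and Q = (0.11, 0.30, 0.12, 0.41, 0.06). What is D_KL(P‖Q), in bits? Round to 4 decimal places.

0.2382 bits

D(P‖Q) = Σ p·log₂(p/q).
  0.06·log₂(0.06/0.11) = -0.05247
  0.33·log₂(0.33/0.30) = 0.04538
  0.29·log₂(0.29/0.12) = 0.36918
  0.22·log₂(0.22/0.41) = -0.19759
  0.10·log₂(0.10/0.06) = 0.07370
D(P‖Q) = 0.2382 bits.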